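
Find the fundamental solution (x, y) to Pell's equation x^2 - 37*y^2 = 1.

First expand sqrt(37) as a continued fraction. With x_i = (sqrt(37) + m_i)/d_i and (m_0, d_0) = (0, 1): a_0 = floor(sqrt(37)) = 6, since 6^2 = 36 <= 37 < 49 = 7^2.
Iterate m_{i+1} = d_i*a_i - m_i, d_{i+1} = (37 - m_{i+1}^2)/d_i, a_{i+1} = floor((a_0 + m_{i+1})/d_{i+1}):
  m_1 = 1*6 - 0 = 6, d_1 = (37 - 6^2)/1 = 1/1 = 1, a_1 = floor((6 + 6)/1) = 12.
  m_2 = 1*12 - 6 = 6, d_2 = (37 - 6^2)/1 = 1/1 = 1: (m_2, d_2) = (m_1, d_1) = (6, 1), so from here the quotient a_1 repeats; the period length is 1.
So sqrt(37) = [6; (12)] with period length k = 1.
k is odd, so (p_{k-1}, q_{k-1}) only solves x^2 - 37y^2 = -1 and the fundamental solution of x^2 - 37y^2 = 1 is (p_{2k-1}, q_{2k-1}) = (p_1, q_1); compute convergents through index 1, running through the period twice.
Convergents (p_i = a_i*p_{i-1} + p_{i-2}, q_i = a_i*q_{i-1} + q_{i-2} with p_{-2}=0, p_{-1}=1, q_{-2}=1, q_{-1}=0):
  i=0: a_0=6, p_0 = 6*1 + 0 = 6, q_0 = 6*0 + 1 = 1.
  i=1: a_1=12, p_1 = 12*6 + 1 = 73, q_1 = 12*1 + 0 = 12.
Indeed p_0^2 - 37*q_0^2 = 36 - 37 = -1, not +1.
Check: 73^2 - 37*12^2 = 5329 - 5328 = 1, so (x, y) = (73, 12) solves the equation, and by the theorem it is the least positive solution.

(x, y) = (73, 12)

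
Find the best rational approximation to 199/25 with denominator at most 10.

Expand x = 199/25 as a continued fraction with the Euclidean algorithm:
  199 = 7*25 + 24, so a_0 = 7.
  25 = 1*24 + 1, so a_1 = 1.
  24 = 24*1 + 0, so a_2 = 24.
so x = [7; 1, 24].
Convergents (p_i = a_i*p_{i-1} + p_{i-2}, q_i = a_i*q_{i-1} + q_{i-2} with p_{-2}=0, p_{-1}=1, q_{-2}=1, q_{-1}=0), until the denominator exceeds 10:
  i=0: a_0=7, p_0 = 7*1 + 0 = 7, q_0 = 7*0 + 1 = 1.
  i=1: a_1=1, p_1 = 1*7 + 1 = 8, q_1 = 1*1 + 0 = 1.
  i=2: a_2=24, p_2 = 24*8 + 7 = 199, q_2 = 24*1 + 1 = 25.
q_2 = 25 > 10, so the last convergent with denominator <= 10 is p_1/q_1 = 8/1.
The closest fraction with denominator <= 10 is either p_1/q_1 or the intermediate fraction (k*p_1 + p_0)/(k*q_1 + q_0) with the largest k >= 1 whose denominator stays <= 10; these approach x as k grows, and every other convergent or intermediate fraction in range is farther away.
Largest k: floor((10 - q_0)/q_1) = floor((10 - 1)/1) = 9.
That gives (9*8 + 7)/(9*1 + 1) = 79/10.
Compare the errors: |x - 8/1| = |199*1 - 8*25|/(25*1) = 1/25, and |x - 79/10| = |199*10 - 79*25|/(25*10) = 15/250.
Cross-multiplying, 1*250 = 250 < 375 = 15*25, so 1/25 is smaller: the convergent 8/1 is closer to x than 79/10.

8/1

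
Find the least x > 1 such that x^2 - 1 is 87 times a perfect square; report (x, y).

(x, y) = (28, 3)

First expand sqrt(87) as a continued fraction. With x_i = (sqrt(87) + m_i)/d_i and (m_0, d_0) = (0, 1): a_0 = floor(sqrt(87)) = 9, since 9^2 = 81 <= 87 < 100 = 10^2.
Iterate m_{i+1} = d_i*a_i - m_i, d_{i+1} = (87 - m_{i+1}^2)/d_i, a_{i+1} = floor((a_0 + m_{i+1})/d_{i+1}):
  m_1 = 1*9 - 0 = 9, d_1 = (87 - 9^2)/1 = 6/1 = 6, a_1 = floor((9 + 9)/6) = 3.
  m_2 = 6*3 - 9 = 9, d_2 = (87 - 9^2)/6 = 6/6 = 1, a_2 = floor((9 + 9)/1) = 18.
  m_3 = 1*18 - 9 = 9, d_3 = (87 - 9^2)/1 = 6/1 = 6: (m_3, d_3) = (m_1, d_1) = (9, 6), so from here the quotients repeat a_1, a_2; the period length is 2.
So sqrt(87) = [9; (3, 18)] with period length k = 2.
k is even, so the fundamental solution of x^2 - 87y^2 = 1 is (p_{k-1}, q_{k-1}) = (p_1, q_1); compute convergents through index 1.
Convergents (p_i = a_i*p_{i-1} + p_{i-2}, q_i = a_i*q_{i-1} + q_{i-2} with p_{-2}=0, p_{-1}=1, q_{-2}=1, q_{-1}=0):
  i=0: a_0=9, p_0 = 9*1 + 0 = 9, q_0 = 9*0 + 1 = 1.
  i=1: a_1=3, p_1 = 3*9 + 1 = 28, q_1 = 3*1 + 0 = 3.
Check: 28^2 - 87*3^2 = 784 - 783 = 1, so (x, y) = (28, 3) solves the equation, and by the theorem it is the least positive solution.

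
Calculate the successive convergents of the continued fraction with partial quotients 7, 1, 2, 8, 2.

Using the convergent recurrence p_i = a_i*p_{i-1} + p_{i-2}, q_i = a_i*q_{i-1} + q_{i-2} with p_{-2}=0, p_{-1}=1, q_{-2}=1, q_{-1}=0:
  i=0: a_0=7, p_0 = 7*1 + 0 = 7, q_0 = 7*0 + 1 = 1.
  i=1: a_1=1, p_1 = 1*7 + 1 = 8, q_1 = 1*1 + 0 = 1.
  i=2: a_2=2, p_2 = 2*8 + 7 = 23, q_2 = 2*1 + 1 = 3.
  i=3: a_3=8, p_3 = 8*23 + 8 = 192, q_3 = 8*3 + 1 = 25.
  i=4: a_4=2, p_4 = 2*192 + 23 = 407, q_4 = 2*25 + 3 = 53.

7/1, 8/1, 23/3, 192/25, 407/53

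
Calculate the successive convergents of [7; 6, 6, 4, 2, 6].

Using the convergent recurrence p_i = a_i*p_{i-1} + p_{i-2}, q_i = a_i*q_{i-1} + q_{i-2} with p_{-2}=0, p_{-1}=1, q_{-2}=1, q_{-1}=0:
  i=0: a_0=7, p_0 = 7*1 + 0 = 7, q_0 = 7*0 + 1 = 1.
  i=1: a_1=6, p_1 = 6*7 + 1 = 43, q_1 = 6*1 + 0 = 6.
  i=2: a_2=6, p_2 = 6*43 + 7 = 265, q_2 = 6*6 + 1 = 37.
  i=3: a_3=4, p_3 = 4*265 + 43 = 1103, q_3 = 4*37 + 6 = 154.
  i=4: a_4=2, p_4 = 2*1103 + 265 = 2471, q_4 = 2*154 + 37 = 345.
  i=5: a_5=6, p_5 = 6*2471 + 1103 = 15929, q_5 = 6*345 + 154 = 2224.

7/1, 43/6, 265/37, 1103/154, 2471/345, 15929/2224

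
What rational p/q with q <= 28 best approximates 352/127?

Expand x = 352/127 as a continued fraction with the Euclidean algorithm:
  352 = 2*127 + 98, so a_0 = 2.
  127 = 1*98 + 29, so a_1 = 1.
  98 = 3*29 + 11, so a_2 = 3.
  29 = 2*11 + 7, so a_3 = 2.
  11 = 1*7 + 4, so a_4 = 1.
  7 = 1*4 + 3, so a_5 = 1.
  4 = 1*3 + 1, so a_6 = 1.
  3 = 3*1 + 0, so a_7 = 3.
so x = [2; 1, 3, 2, 1, 1, 1, 3].
Convergents (p_i = a_i*p_{i-1} + p_{i-2}, q_i = a_i*q_{i-1} + q_{i-2} with p_{-2}=0, p_{-1}=1, q_{-2}=1, q_{-1}=0), until the denominator exceeds 28:
  i=0: a_0=2, p_0 = 2*1 + 0 = 2, q_0 = 2*0 + 1 = 1.
  i=1: a_1=1, p_1 = 1*2 + 1 = 3, q_1 = 1*1 + 0 = 1.
  i=2: a_2=3, p_2 = 3*3 + 2 = 11, q_2 = 3*1 + 1 = 4.
  i=3: a_3=2, p_3 = 2*11 + 3 = 25, q_3 = 2*4 + 1 = 9.
  i=4: a_4=1, p_4 = 1*25 + 11 = 36, q_4 = 1*9 + 4 = 13.
  i=5: a_5=1, p_5 = 1*36 + 25 = 61, q_5 = 1*13 + 9 = 22.
  i=6: a_6=1, p_6 = 1*61 + 36 = 97, q_6 = 1*22 + 13 = 35.
q_6 = 35 > 28, so the last convergent with denominator <= 28 is p_5/q_5 = 61/22.
The closest fraction with denominator <= 28 is either p_5/q_5 or the intermediate fraction (k*p_5 + p_4)/(k*q_5 + q_4) with the largest k >= 1 whose denominator stays <= 28; these approach x as k grows, and every other convergent or intermediate fraction in range is farther away.
Largest k: floor((28 - q_4)/q_5) = floor((28 - 13)/22) = 0.
Since k = 0, no intermediate fraction beyond p_5/q_5 has denominator <= 28, so the convergent 61/22 is the closest (its error is |352*22 - 61*127|/(127*22) = 3/2794).

61/22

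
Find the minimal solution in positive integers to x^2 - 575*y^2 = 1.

First expand sqrt(575) as a continued fraction. With x_i = (sqrt(575) + m_i)/d_i and (m_0, d_0) = (0, 1): a_0 = floor(sqrt(575)) = 23, since 23^2 = 529 <= 575 < 576 = 24^2.
Iterate m_{i+1} = d_i*a_i - m_i, d_{i+1} = (575 - m_{i+1}^2)/d_i, a_{i+1} = floor((a_0 + m_{i+1})/d_{i+1}):
  m_1 = 1*23 - 0 = 23, d_1 = (575 - 23^2)/1 = 46/1 = 46, a_1 = floor((23 + 23)/46) = 1.
  m_2 = 46*1 - 23 = 23, d_2 = (575 - 23^2)/46 = 46/46 = 1, a_2 = floor((23 + 23)/1) = 46.
  m_3 = 1*46 - 23 = 23, d_3 = (575 - 23^2)/1 = 46/1 = 46: (m_3, d_3) = (m_1, d_1) = (23, 46), so from here the quotients repeat a_1, a_2; the period length is 2.
So sqrt(575) = [23; (1, 46)] with period length k = 2.
k is even, so the fundamental solution of x^2 - 575y^2 = 1 is (p_{k-1}, q_{k-1}) = (p_1, q_1); compute convergents through index 1.
Convergents (p_i = a_i*p_{i-1} + p_{i-2}, q_i = a_i*q_{i-1} + q_{i-2} with p_{-2}=0, p_{-1}=1, q_{-2}=1, q_{-1}=0):
  i=0: a_0=23, p_0 = 23*1 + 0 = 23, q_0 = 23*0 + 1 = 1.
  i=1: a_1=1, p_1 = 1*23 + 1 = 24, q_1 = 1*1 + 0 = 1.
Check: 24^2 - 575*1^2 = 576 - 575 = 1, so (x, y) = (24, 1) solves the equation, and by the theorem it is the least positive solution.

(x, y) = (24, 1)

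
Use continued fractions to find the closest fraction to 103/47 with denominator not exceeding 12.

Expand x = 103/47 as a continued fraction with the Euclidean algorithm:
  103 = 2*47 + 9, so a_0 = 2.
  47 = 5*9 + 2, so a_1 = 5.
  9 = 4*2 + 1, so a_2 = 4.
  2 = 2*1 + 0, so a_3 = 2.
so x = [2; 5, 4, 2].
Convergents (p_i = a_i*p_{i-1} + p_{i-2}, q_i = a_i*q_{i-1} + q_{i-2} with p_{-2}=0, p_{-1}=1, q_{-2}=1, q_{-1}=0), until the denominator exceeds 12:
  i=0: a_0=2, p_0 = 2*1 + 0 = 2, q_0 = 2*0 + 1 = 1.
  i=1: a_1=5, p_1 = 5*2 + 1 = 11, q_1 = 5*1 + 0 = 5.
  i=2: a_2=4, p_2 = 4*11 + 2 = 46, q_2 = 4*5 + 1 = 21.
q_2 = 21 > 12, so the last convergent with denominator <= 12 is p_1/q_1 = 11/5.
The closest fraction with denominator <= 12 is either p_1/q_1 or the intermediate fraction (k*p_1 + p_0)/(k*q_1 + q_0) with the largest k >= 1 whose denominator stays <= 12; these approach x as k grows, and every other convergent or intermediate fraction in range is farther away.
Largest k: floor((12 - q_0)/q_1) = floor((12 - 1)/5) = 2.
That gives (2*11 + 2)/(2*5 + 1) = 24/11.
Compare the errors: |x - 11/5| = |103*5 - 11*47|/(47*5) = 2/235, and |x - 24/11| = |103*11 - 24*47|/(47*11) = 5/517.
Cross-multiplying, 2*517 = 1034 < 1175 = 5*235, so 2/235 is smaller: the convergent 11/5 is closer to x than 24/11.

11/5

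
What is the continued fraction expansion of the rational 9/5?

[1; 1, 4]

Run the Euclidean algorithm on 9 and 5; the successive quotients are the partial quotients a_0, a_1, ... (each step inverts the fractional part left over by the previous one):
  9 = 1*5 + 4, so a_0 = 1.
  5 = 1*4 + 1, so a_1 = 1.
  4 = 4*1 + 0, so a_2 = 4.
The remainder reaches 0 after 3 divisions, so the expansion has 3 partial quotients, read off in order.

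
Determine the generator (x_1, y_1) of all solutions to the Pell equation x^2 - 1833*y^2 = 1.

(x, y) = (4253783, 99356)

First expand sqrt(1833) as a continued fraction. With x_i = (sqrt(1833) + m_i)/d_i and (m_0, d_0) = (0, 1): a_0 = floor(sqrt(1833)) = 42, since 42^2 = 1764 <= 1833 < 1849 = 43^2.
Iterate m_{i+1} = d_i*a_i - m_i, d_{i+1} = (1833 - m_{i+1}^2)/d_i, a_{i+1} = floor((a_0 + m_{i+1})/d_{i+1}):
  m_1 = 1*42 - 0 = 42, d_1 = (1833 - 42^2)/1 = 69/1 = 69, a_1 = floor((42 + 42)/69) = 1.
  m_2 = 69*1 - 42 = 27, d_2 = (1833 - 27^2)/69 = 1104/69 = 16, a_2 = floor((42 + 27)/16) = 4.
  m_3 = 16*4 - 27 = 37, d_3 = (1833 - 37^2)/16 = 464/16 = 29, a_3 = floor((42 + 37)/29) = 2.
  m_4 = 29*2 - 37 = 21, d_4 = (1833 - 21^2)/29 = 1392/29 = 48, a_4 = floor((42 + 21)/48) = 1.
  m_5 = 48*1 - 21 = 27, d_5 = (1833 - 27^2)/48 = 1104/48 = 23, a_5 = floor((42 + 27)/23) = 3.
  m_6 = 23*3 - 27 = 42, d_6 = (1833 - 42^2)/23 = 69/23 = 3, a_6 = floor((42 + 42)/3) = 28.
  m_7 = 3*28 - 42 = 42, d_7 = (1833 - 42^2)/3 = 69/3 = 23, a_7 = floor((42 + 42)/23) = 3.
  m_8 = 23*3 - 42 = 27, d_8 = (1833 - 27^2)/23 = 1104/23 = 48, a_8 = floor((42 + 27)/48) = 1.
  m_9 = 48*1 - 27 = 21, d_9 = (1833 - 21^2)/48 = 1392/48 = 29, a_9 = floor((42 + 21)/29) = 2.
  m_10 = 29*2 - 21 = 37, d_10 = (1833 - 37^2)/29 = 464/29 = 16, a_10 = floor((42 + 37)/16) = 4.
  m_11 = 16*4 - 37 = 27, d_11 = (1833 - 27^2)/16 = 1104/16 = 69, a_11 = floor((42 + 27)/69) = 1.
  m_12 = 69*1 - 27 = 42, d_12 = (1833 - 42^2)/69 = 69/69 = 1, a_12 = floor((42 + 42)/1) = 84.
  m_13 = 1*84 - 42 = 42, d_13 = (1833 - 42^2)/1 = 69/1 = 69: (m_13, d_13) = (m_1, d_1) = (42, 69), so from here the quotients repeat a_1, ..., a_12; the period length is 12.
So sqrt(1833) = [42; (1, 4, 2, 1, 3, 28, 3, 1, 2, 4, 1, 84)] with period length k = 12.
k is even, so the fundamental solution of x^2 - 1833y^2 = 1 is (p_{k-1}, q_{k-1}) = (p_11, q_11); compute convergents through index 11.
Convergents (p_i = a_i*p_{i-1} + p_{i-2}, q_i = a_i*q_{i-1} + q_{i-2} with p_{-2}=0, p_{-1}=1, q_{-2}=1, q_{-1}=0):
  i=0: a_0=42, p_0 = 42*1 + 0 = 42, q_0 = 42*0 + 1 = 1.
  i=1: a_1=1, p_1 = 1*42 + 1 = 43, q_1 = 1*1 + 0 = 1.
  i=2: a_2=4, p_2 = 4*43 + 42 = 214, q_2 = 4*1 + 1 = 5.
  i=3: a_3=2, p_3 = 2*214 + 43 = 471, q_3 = 2*5 + 1 = 11.
  i=4: a_4=1, p_4 = 1*471 + 214 = 685, q_4 = 1*11 + 5 = 16.
  i=5: a_5=3, p_5 = 3*685 + 471 = 2526, q_5 = 3*16 + 11 = 59.
  i=6: a_6=28, p_6 = 28*2526 + 685 = 71413, q_6 = 28*59 + 16 = 1668.
  i=7: a_7=3, p_7 = 3*71413 + 2526 = 216765, q_7 = 3*1668 + 59 = 5063.
  i=8: a_8=1, p_8 = 1*216765 + 71413 = 288178, q_8 = 1*5063 + 1668 = 6731.
  i=9: a_9=2, p_9 = 2*288178 + 216765 = 793121, q_9 = 2*6731 + 5063 = 18525.
  i=10: a_10=4, p_10 = 4*793121 + 288178 = 3460662, q_10 = 4*18525 + 6731 = 80831.
  i=11: a_11=1, p_11 = 1*3460662 + 793121 = 4253783, q_11 = 1*80831 + 18525 = 99356.
Check: 4253783^2 - 1833*99356^2 = 18094669811089 - 18094669811088 = 1, so (x, y) = (4253783, 99356) solves the equation, and by the theorem it is the least positive solution.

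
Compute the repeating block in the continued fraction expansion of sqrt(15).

[3; (1, 6)]

Write x_i = (sqrt(15) + m_i)/d_i with (m_0, d_0) = (0, 1). a_0 = floor(sqrt(15)) = 3, since 3^2 = 9 <= 15 < 16 = 4^2.
Iterate m_{i+1} = d_i*a_i - m_i, d_{i+1} = (15 - m_{i+1}^2)/d_i, a_{i+1} = floor((a_0 + m_{i+1})/d_{i+1}):
  m_1 = 1*3 - 0 = 3, d_1 = (15 - 3^2)/1 = 6/1 = 6, a_1 = floor((3 + 3)/6) = 1.
  m_2 = 6*1 - 3 = 3, d_2 = (15 - 3^2)/6 = 6/6 = 1, a_2 = floor((3 + 3)/1) = 6.
  m_3 = 1*6 - 3 = 3, d_3 = (15 - 3^2)/1 = 6/1 = 6: (m_3, d_3) = (m_1, d_1) = (3, 6), so from here the quotients repeat a_1, a_2; the period length is 2.
Hence the expansion of sqrt(15) is a_0 = 3 followed by the repeating block 1, 6 (period 2).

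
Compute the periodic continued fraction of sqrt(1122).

[33; (2, 66)]

Write x_i = (sqrt(1122) + m_i)/d_i with (m_0, d_0) = (0, 1). a_0 = floor(sqrt(1122)) = 33, since 33^2 = 1089 <= 1122 < 1156 = 34^2.
Iterate m_{i+1} = d_i*a_i - m_i, d_{i+1} = (1122 - m_{i+1}^2)/d_i, a_{i+1} = floor((a_0 + m_{i+1})/d_{i+1}):
  m_1 = 1*33 - 0 = 33, d_1 = (1122 - 33^2)/1 = 33/1 = 33, a_1 = floor((33 + 33)/33) = 2.
  m_2 = 33*2 - 33 = 33, d_2 = (1122 - 33^2)/33 = 33/33 = 1, a_2 = floor((33 + 33)/1) = 66.
  m_3 = 1*66 - 33 = 33, d_3 = (1122 - 33^2)/1 = 33/1 = 33: (m_3, d_3) = (m_1, d_1) = (33, 33), so from here the quotients repeat a_1, a_2; the period length is 2.
Hence the expansion of sqrt(1122) is a_0 = 33 followed by the repeating block 2, 66 (period 2).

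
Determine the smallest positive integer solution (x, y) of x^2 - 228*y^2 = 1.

(x, y) = (151, 10)

First expand sqrt(228) as a continued fraction. With x_i = (sqrt(228) + m_i)/d_i and (m_0, d_0) = (0, 1): a_0 = floor(sqrt(228)) = 15, since 15^2 = 225 <= 228 < 256 = 16^2.
Iterate m_{i+1} = d_i*a_i - m_i, d_{i+1} = (228 - m_{i+1}^2)/d_i, a_{i+1} = floor((a_0 + m_{i+1})/d_{i+1}):
  m_1 = 1*15 - 0 = 15, d_1 = (228 - 15^2)/1 = 3/1 = 3, a_1 = floor((15 + 15)/3) = 10.
  m_2 = 3*10 - 15 = 15, d_2 = (228 - 15^2)/3 = 3/3 = 1, a_2 = floor((15 + 15)/1) = 30.
  m_3 = 1*30 - 15 = 15, d_3 = (228 - 15^2)/1 = 3/1 = 3: (m_3, d_3) = (m_1, d_1) = (15, 3), so from here the quotients repeat a_1, a_2; the period length is 2.
So sqrt(228) = [15; (10, 30)] with period length k = 2.
k is even, so the fundamental solution of x^2 - 228y^2 = 1 is (p_{k-1}, q_{k-1}) = (p_1, q_1); compute convergents through index 1.
Convergents (p_i = a_i*p_{i-1} + p_{i-2}, q_i = a_i*q_{i-1} + q_{i-2} with p_{-2}=0, p_{-1}=1, q_{-2}=1, q_{-1}=0):
  i=0: a_0=15, p_0 = 15*1 + 0 = 15, q_0 = 15*0 + 1 = 1.
  i=1: a_1=10, p_1 = 10*15 + 1 = 151, q_1 = 10*1 + 0 = 10.
Check: 151^2 - 228*10^2 = 22801 - 22800 = 1, so (x, y) = (151, 10) solves the equation, and by the theorem it is the least positive solution.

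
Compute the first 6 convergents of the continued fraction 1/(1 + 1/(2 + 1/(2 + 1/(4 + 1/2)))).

Using the convergent recurrence p_i = a_i*p_{i-1} + p_{i-2}, q_i = a_i*q_{i-1} + q_{i-2} with p_{-2}=0, p_{-1}=1, q_{-2}=1, q_{-1}=0:
  i=0: a_0=0, p_0 = 0*1 + 0 = 0, q_0 = 0*0 + 1 = 1.
  i=1: a_1=1, p_1 = 1*0 + 1 = 1, q_1 = 1*1 + 0 = 1.
  i=2: a_2=2, p_2 = 2*1 + 0 = 2, q_2 = 2*1 + 1 = 3.
  i=3: a_3=2, p_3 = 2*2 + 1 = 5, q_3 = 2*3 + 1 = 7.
  i=4: a_4=4, p_4 = 4*5 + 2 = 22, q_4 = 4*7 + 3 = 31.
  i=5: a_5=2, p_5 = 2*22 + 5 = 49, q_5 = 2*31 + 7 = 69.

0/1, 1/1, 2/3, 5/7, 22/31, 49/69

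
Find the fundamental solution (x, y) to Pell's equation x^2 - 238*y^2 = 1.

First expand sqrt(238) as a continued fraction. With x_i = (sqrt(238) + m_i)/d_i and (m_0, d_0) = (0, 1): a_0 = floor(sqrt(238)) = 15, since 15^2 = 225 <= 238 < 256 = 16^2.
Iterate m_{i+1} = d_i*a_i - m_i, d_{i+1} = (238 - m_{i+1}^2)/d_i, a_{i+1} = floor((a_0 + m_{i+1})/d_{i+1}):
  m_1 = 1*15 - 0 = 15, d_1 = (238 - 15^2)/1 = 13/1 = 13, a_1 = floor((15 + 15)/13) = 2.
  m_2 = 13*2 - 15 = 11, d_2 = (238 - 11^2)/13 = 117/13 = 9, a_2 = floor((15 + 11)/9) = 2.
  m_3 = 9*2 - 11 = 7, d_3 = (238 - 7^2)/9 = 189/9 = 21, a_3 = floor((15 + 7)/21) = 1.
  m_4 = 21*1 - 7 = 14, d_4 = (238 - 14^2)/21 = 42/21 = 2, a_4 = floor((15 + 14)/2) = 14.
  m_5 = 2*14 - 14 = 14, d_5 = (238 - 14^2)/2 = 42/2 = 21, a_5 = floor((15 + 14)/21) = 1.
  m_6 = 21*1 - 14 = 7, d_6 = (238 - 7^2)/21 = 189/21 = 9, a_6 = floor((15 + 7)/9) = 2.
  m_7 = 9*2 - 7 = 11, d_7 = (238 - 11^2)/9 = 117/9 = 13, a_7 = floor((15 + 11)/13) = 2.
  m_8 = 13*2 - 11 = 15, d_8 = (238 - 15^2)/13 = 13/13 = 1, a_8 = floor((15 + 15)/1) = 30.
  m_9 = 1*30 - 15 = 15, d_9 = (238 - 15^2)/1 = 13/1 = 13: (m_9, d_9) = (m_1, d_1) = (15, 13), so from here the quotients repeat a_1, ..., a_8; the period length is 8.
So sqrt(238) = [15; (2, 2, 1, 14, 1, 2, 2, 30)] with period length k = 8.
k is even, so the fundamental solution of x^2 - 238y^2 = 1 is (p_{k-1}, q_{k-1}) = (p_7, q_7); compute convergents through index 7.
Convergents (p_i = a_i*p_{i-1} + p_{i-2}, q_i = a_i*q_{i-1} + q_{i-2} with p_{-2}=0, p_{-1}=1, q_{-2}=1, q_{-1}=0):
  i=0: a_0=15, p_0 = 15*1 + 0 = 15, q_0 = 15*0 + 1 = 1.
  i=1: a_1=2, p_1 = 2*15 + 1 = 31, q_1 = 2*1 + 0 = 2.
  i=2: a_2=2, p_2 = 2*31 + 15 = 77, q_2 = 2*2 + 1 = 5.
  i=3: a_3=1, p_3 = 1*77 + 31 = 108, q_3 = 1*5 + 2 = 7.
  i=4: a_4=14, p_4 = 14*108 + 77 = 1589, q_4 = 14*7 + 5 = 103.
  i=5: a_5=1, p_5 = 1*1589 + 108 = 1697, q_5 = 1*103 + 7 = 110.
  i=6: a_6=2, p_6 = 2*1697 + 1589 = 4983, q_6 = 2*110 + 103 = 323.
  i=7: a_7=2, p_7 = 2*4983 + 1697 = 11663, q_7 = 2*323 + 110 = 756.
Check: 11663^2 - 238*756^2 = 136025569 - 136025568 = 1, so (x, y) = (11663, 756) solves the equation, and by the theorem it is the least positive solution.

(x, y) = (11663, 756)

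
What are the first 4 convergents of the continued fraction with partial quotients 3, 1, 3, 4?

3/1, 4/1, 15/4, 64/17

Using the convergent recurrence p_i = a_i*p_{i-1} + p_{i-2}, q_i = a_i*q_{i-1} + q_{i-2} with p_{-2}=0, p_{-1}=1, q_{-2}=1, q_{-1}=0:
  i=0: a_0=3, p_0 = 3*1 + 0 = 3, q_0 = 3*0 + 1 = 1.
  i=1: a_1=1, p_1 = 1*3 + 1 = 4, q_1 = 1*1 + 0 = 1.
  i=2: a_2=3, p_2 = 3*4 + 3 = 15, q_2 = 3*1 + 1 = 4.
  i=3: a_3=4, p_3 = 4*15 + 4 = 64, q_3 = 4*4 + 1 = 17.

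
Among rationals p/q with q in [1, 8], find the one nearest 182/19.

Expand x = 182/19 as a continued fraction with the Euclidean algorithm:
  182 = 9*19 + 11, so a_0 = 9.
  19 = 1*11 + 8, so a_1 = 1.
  11 = 1*8 + 3, so a_2 = 1.
  8 = 2*3 + 2, so a_3 = 2.
  3 = 1*2 + 1, so a_4 = 1.
  2 = 2*1 + 0, so a_5 = 2.
so x = [9; 1, 1, 2, 1, 2].
Convergents (p_i = a_i*p_{i-1} + p_{i-2}, q_i = a_i*q_{i-1} + q_{i-2} with p_{-2}=0, p_{-1}=1, q_{-2}=1, q_{-1}=0), until the denominator exceeds 8:
  i=0: a_0=9, p_0 = 9*1 + 0 = 9, q_0 = 9*0 + 1 = 1.
  i=1: a_1=1, p_1 = 1*9 + 1 = 10, q_1 = 1*1 + 0 = 1.
  i=2: a_2=1, p_2 = 1*10 + 9 = 19, q_2 = 1*1 + 1 = 2.
  i=3: a_3=2, p_3 = 2*19 + 10 = 48, q_3 = 2*2 + 1 = 5.
  i=4: a_4=1, p_4 = 1*48 + 19 = 67, q_4 = 1*5 + 2 = 7.
  i=5: a_5=2, p_5 = 2*67 + 48 = 182, q_5 = 2*7 + 5 = 19.
q_5 = 19 > 8, so the last convergent with denominator <= 8 is p_4/q_4 = 67/7.
The closest fraction with denominator <= 8 is either p_4/q_4 or the intermediate fraction (k*p_4 + p_3)/(k*q_4 + q_3) with the largest k >= 1 whose denominator stays <= 8; these approach x as k grows, and every other convergent or intermediate fraction in range is farther away.
Largest k: floor((8 - q_3)/q_4) = floor((8 - 5)/7) = 0.
Since k = 0, no intermediate fraction beyond p_4/q_4 has denominator <= 8, so the convergent 67/7 is the closest (its error is |182*7 - 67*19|/(19*7) = 1/133).

67/7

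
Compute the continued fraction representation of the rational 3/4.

[0; 1, 3]

Run the Euclidean algorithm on 3 and 4; the successive quotients are the partial quotients a_0, a_1, ... (each step inverts the fractional part left over by the previous one):
  3 = 0*4 + 3, so a_0 = 0.
  4 = 1*3 + 1, so a_1 = 1.
  3 = 3*1 + 0, so a_2 = 3.
The remainder reaches 0 after 3 divisions, so the expansion has 3 partial quotients, read off in order.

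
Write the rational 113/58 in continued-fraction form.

[1; 1, 18, 3]

Run the Euclidean algorithm on 113 and 58; the successive quotients are the partial quotients a_0, a_1, ... (each step inverts the fractional part left over by the previous one):
  113 = 1*58 + 55, so a_0 = 1.
  58 = 1*55 + 3, so a_1 = 1.
  55 = 18*3 + 1, so a_2 = 18.
  3 = 3*1 + 0, so a_3 = 3.
The remainder reaches 0 after 4 divisions, so the expansion has 4 partial quotients, read off in order.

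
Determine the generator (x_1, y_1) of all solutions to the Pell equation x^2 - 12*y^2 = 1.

First expand sqrt(12) as a continued fraction. With x_i = (sqrt(12) + m_i)/d_i and (m_0, d_0) = (0, 1): a_0 = floor(sqrt(12)) = 3, since 3^2 = 9 <= 12 < 16 = 4^2.
Iterate m_{i+1} = d_i*a_i - m_i, d_{i+1} = (12 - m_{i+1}^2)/d_i, a_{i+1} = floor((a_0 + m_{i+1})/d_{i+1}):
  m_1 = 1*3 - 0 = 3, d_1 = (12 - 3^2)/1 = 3/1 = 3, a_1 = floor((3 + 3)/3) = 2.
  m_2 = 3*2 - 3 = 3, d_2 = (12 - 3^2)/3 = 3/3 = 1, a_2 = floor((3 + 3)/1) = 6.
  m_3 = 1*6 - 3 = 3, d_3 = (12 - 3^2)/1 = 3/1 = 3: (m_3, d_3) = (m_1, d_1) = (3, 3), so from here the quotients repeat a_1, a_2; the period length is 2.
So sqrt(12) = [3; (2, 6)] with period length k = 2.
k is even, so the fundamental solution of x^2 - 12y^2 = 1 is (p_{k-1}, q_{k-1}) = (p_1, q_1); compute convergents through index 1.
Convergents (p_i = a_i*p_{i-1} + p_{i-2}, q_i = a_i*q_{i-1} + q_{i-2} with p_{-2}=0, p_{-1}=1, q_{-2}=1, q_{-1}=0):
  i=0: a_0=3, p_0 = 3*1 + 0 = 3, q_0 = 3*0 + 1 = 1.
  i=1: a_1=2, p_1 = 2*3 + 1 = 7, q_1 = 2*1 + 0 = 2.
Check: 7^2 - 12*2^2 = 49 - 48 = 1, so (x, y) = (7, 2) solves the equation, and by the theorem it is the least positive solution.

(x, y) = (7, 2)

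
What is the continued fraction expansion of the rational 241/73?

[3; 3, 3, 7]

Run the Euclidean algorithm on 241 and 73; the successive quotients are the partial quotients a_0, a_1, ... (each step inverts the fractional part left over by the previous one):
  241 = 3*73 + 22, so a_0 = 3.
  73 = 3*22 + 7, so a_1 = 3.
  22 = 3*7 + 1, so a_2 = 3.
  7 = 7*1 + 0, so a_3 = 7.
The remainder reaches 0 after 4 divisions, so the expansion has 4 partial quotients, read off in order.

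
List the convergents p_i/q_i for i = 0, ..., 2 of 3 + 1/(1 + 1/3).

Using the convergent recurrence p_i = a_i*p_{i-1} + p_{i-2}, q_i = a_i*q_{i-1} + q_{i-2} with p_{-2}=0, p_{-1}=1, q_{-2}=1, q_{-1}=0:
  i=0: a_0=3, p_0 = 3*1 + 0 = 3, q_0 = 3*0 + 1 = 1.
  i=1: a_1=1, p_1 = 1*3 + 1 = 4, q_1 = 1*1 + 0 = 1.
  i=2: a_2=3, p_2 = 3*4 + 3 = 15, q_2 = 3*1 + 1 = 4.

3/1, 4/1, 15/4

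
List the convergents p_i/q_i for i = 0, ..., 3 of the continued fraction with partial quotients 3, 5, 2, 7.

3/1, 16/5, 35/11, 261/82

Using the convergent recurrence p_i = a_i*p_{i-1} + p_{i-2}, q_i = a_i*q_{i-1} + q_{i-2} with p_{-2}=0, p_{-1}=1, q_{-2}=1, q_{-1}=0:
  i=0: a_0=3, p_0 = 3*1 + 0 = 3, q_0 = 3*0 + 1 = 1.
  i=1: a_1=5, p_1 = 5*3 + 1 = 16, q_1 = 5*1 + 0 = 5.
  i=2: a_2=2, p_2 = 2*16 + 3 = 35, q_2 = 2*5 + 1 = 11.
  i=3: a_3=7, p_3 = 7*35 + 16 = 261, q_3 = 7*11 + 5 = 82.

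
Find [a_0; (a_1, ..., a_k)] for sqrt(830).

Write x_i = (sqrt(830) + m_i)/d_i with (m_0, d_0) = (0, 1). a_0 = floor(sqrt(830)) = 28, since 28^2 = 784 <= 830 < 841 = 29^2.
Iterate m_{i+1} = d_i*a_i - m_i, d_{i+1} = (830 - m_{i+1}^2)/d_i, a_{i+1} = floor((a_0 + m_{i+1})/d_{i+1}):
  m_1 = 1*28 - 0 = 28, d_1 = (830 - 28^2)/1 = 46/1 = 46, a_1 = floor((28 + 28)/46) = 1.
  m_2 = 46*1 - 28 = 18, d_2 = (830 - 18^2)/46 = 506/46 = 11, a_2 = floor((28 + 18)/11) = 4.
  m_3 = 11*4 - 18 = 26, d_3 = (830 - 26^2)/11 = 154/11 = 14, a_3 = floor((28 + 26)/14) = 3.
  m_4 = 14*3 - 26 = 16, d_4 = (830 - 16^2)/14 = 574/14 = 41, a_4 = floor((28 + 16)/41) = 1.
  m_5 = 41*1 - 16 = 25, d_5 = (830 - 25^2)/41 = 205/41 = 5, a_5 = floor((28 + 25)/5) = 10.
  m_6 = 5*10 - 25 = 25, d_6 = (830 - 25^2)/5 = 205/5 = 41, a_6 = floor((28 + 25)/41) = 1.
  m_7 = 41*1 - 25 = 16, d_7 = (830 - 16^2)/41 = 574/41 = 14, a_7 = floor((28 + 16)/14) = 3.
  m_8 = 14*3 - 16 = 26, d_8 = (830 - 26^2)/14 = 154/14 = 11, a_8 = floor((28 + 26)/11) = 4.
  m_9 = 11*4 - 26 = 18, d_9 = (830 - 18^2)/11 = 506/11 = 46, a_9 = floor((28 + 18)/46) = 1.
  m_10 = 46*1 - 18 = 28, d_10 = (830 - 28^2)/46 = 46/46 = 1, a_10 = floor((28 + 28)/1) = 56.
  m_11 = 1*56 - 28 = 28, d_11 = (830 - 28^2)/1 = 46/1 = 46: (m_11, d_11) = (m_1, d_1) = (28, 46), so from here the quotients repeat a_1, ..., a_10; the period length is 10.
Hence the expansion of sqrt(830) is a_0 = 28 followed by the repeating block 1, 4, 3, 1, 10, 1, 3, 4, 1, 56 (period 10).

[28; (1, 4, 3, 1, 10, 1, 3, 4, 1, 56)]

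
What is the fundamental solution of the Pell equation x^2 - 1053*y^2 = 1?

First expand sqrt(1053) as a continued fraction. With x_i = (sqrt(1053) + m_i)/d_i and (m_0, d_0) = (0, 1): a_0 = floor(sqrt(1053)) = 32, since 32^2 = 1024 <= 1053 < 1089 = 33^2.
Iterate m_{i+1} = d_i*a_i - m_i, d_{i+1} = (1053 - m_{i+1}^2)/d_i, a_{i+1} = floor((a_0 + m_{i+1})/d_{i+1}):
  m_1 = 1*32 - 0 = 32, d_1 = (1053 - 32^2)/1 = 29/1 = 29, a_1 = floor((32 + 32)/29) = 2.
  m_2 = 29*2 - 32 = 26, d_2 = (1053 - 26^2)/29 = 377/29 = 13, a_2 = floor((32 + 26)/13) = 4.
  m_3 = 13*4 - 26 = 26, d_3 = (1053 - 26^2)/13 = 377/13 = 29, a_3 = floor((32 + 26)/29) = 2.
  m_4 = 29*2 - 26 = 32, d_4 = (1053 - 32^2)/29 = 29/29 = 1, a_4 = floor((32 + 32)/1) = 64.
  m_5 = 1*64 - 32 = 32, d_5 = (1053 - 32^2)/1 = 29/1 = 29: (m_5, d_5) = (m_1, d_1) = (32, 29), so from here the quotients repeat a_1, ..., a_4; the period length is 4.
So sqrt(1053) = [32; (2, 4, 2, 64)] with period length k = 4.
k is even, so the fundamental solution of x^2 - 1053y^2 = 1 is (p_{k-1}, q_{k-1}) = (p_3, q_3); compute convergents through index 3.
Convergents (p_i = a_i*p_{i-1} + p_{i-2}, q_i = a_i*q_{i-1} + q_{i-2} with p_{-2}=0, p_{-1}=1, q_{-2}=1, q_{-1}=0):
  i=0: a_0=32, p_0 = 32*1 + 0 = 32, q_0 = 32*0 + 1 = 1.
  i=1: a_1=2, p_1 = 2*32 + 1 = 65, q_1 = 2*1 + 0 = 2.
  i=2: a_2=4, p_2 = 4*65 + 32 = 292, q_2 = 4*2 + 1 = 9.
  i=3: a_3=2, p_3 = 2*292 + 65 = 649, q_3 = 2*9 + 2 = 20.
Check: 649^2 - 1053*20^2 = 421201 - 421200 = 1, so (x, y) = (649, 20) solves the equation, and by the theorem it is the least positive solution.

(x, y) = (649, 20)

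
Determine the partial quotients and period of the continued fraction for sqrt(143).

[11; (1, 22)]

Write x_i = (sqrt(143) + m_i)/d_i with (m_0, d_0) = (0, 1). a_0 = floor(sqrt(143)) = 11, since 11^2 = 121 <= 143 < 144 = 12^2.
Iterate m_{i+1} = d_i*a_i - m_i, d_{i+1} = (143 - m_{i+1}^2)/d_i, a_{i+1} = floor((a_0 + m_{i+1})/d_{i+1}):
  m_1 = 1*11 - 0 = 11, d_1 = (143 - 11^2)/1 = 22/1 = 22, a_1 = floor((11 + 11)/22) = 1.
  m_2 = 22*1 - 11 = 11, d_2 = (143 - 11^2)/22 = 22/22 = 1, a_2 = floor((11 + 11)/1) = 22.
  m_3 = 1*22 - 11 = 11, d_3 = (143 - 11^2)/1 = 22/1 = 22: (m_3, d_3) = (m_1, d_1) = (11, 22), so from here the quotients repeat a_1, a_2; the period length is 2.
Hence the expansion of sqrt(143) is a_0 = 11 followed by the repeating block 1, 22 (period 2).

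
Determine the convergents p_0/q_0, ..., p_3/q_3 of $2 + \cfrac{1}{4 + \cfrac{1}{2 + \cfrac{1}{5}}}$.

2/1, 9/4, 20/9, 109/49

Using the convergent recurrence p_i = a_i*p_{i-1} + p_{i-2}, q_i = a_i*q_{i-1} + q_{i-2} with p_{-2}=0, p_{-1}=1, q_{-2}=1, q_{-1}=0:
  i=0: a_0=2, p_0 = 2*1 + 0 = 2, q_0 = 2*0 + 1 = 1.
  i=1: a_1=4, p_1 = 4*2 + 1 = 9, q_1 = 4*1 + 0 = 4.
  i=2: a_2=2, p_2 = 2*9 + 2 = 20, q_2 = 2*4 + 1 = 9.
  i=3: a_3=5, p_3 = 5*20 + 9 = 109, q_3 = 5*9 + 4 = 49.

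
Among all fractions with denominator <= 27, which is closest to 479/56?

Expand x = 479/56 as a continued fraction with the Euclidean algorithm:
  479 = 8*56 + 31, so a_0 = 8.
  56 = 1*31 + 25, so a_1 = 1.
  31 = 1*25 + 6, so a_2 = 1.
  25 = 4*6 + 1, so a_3 = 4.
  6 = 6*1 + 0, so a_4 = 6.
so x = [8; 1, 1, 4, 6].
Convergents (p_i = a_i*p_{i-1} + p_{i-2}, q_i = a_i*q_{i-1} + q_{i-2} with p_{-2}=0, p_{-1}=1, q_{-2}=1, q_{-1}=0), until the denominator exceeds 27:
  i=0: a_0=8, p_0 = 8*1 + 0 = 8, q_0 = 8*0 + 1 = 1.
  i=1: a_1=1, p_1 = 1*8 + 1 = 9, q_1 = 1*1 + 0 = 1.
  i=2: a_2=1, p_2 = 1*9 + 8 = 17, q_2 = 1*1 + 1 = 2.
  i=3: a_3=4, p_3 = 4*17 + 9 = 77, q_3 = 4*2 + 1 = 9.
  i=4: a_4=6, p_4 = 6*77 + 17 = 479, q_4 = 6*9 + 2 = 56.
q_4 = 56 > 27, so the last convergent with denominator <= 27 is p_3/q_3 = 77/9.
The closest fraction with denominator <= 27 is either p_3/q_3 or the intermediate fraction (k*p_3 + p_2)/(k*q_3 + q_2) with the largest k >= 1 whose denominator stays <= 27; these approach x as k grows, and every other convergent or intermediate fraction in range is farther away.
Largest k: floor((27 - q_2)/q_3) = floor((27 - 2)/9) = 2.
That gives (2*77 + 17)/(2*9 + 2) = 171/20.
Compare the errors: |x - 77/9| = |479*9 - 77*56|/(56*9) = 1/504, and |x - 171/20| = |479*20 - 171*56|/(56*20) = 4/1120.
Cross-multiplying, 1*1120 = 1120 < 2016 = 4*504, so 1/504 is smaller: the convergent 77/9 is closer to x than 171/20.

77/9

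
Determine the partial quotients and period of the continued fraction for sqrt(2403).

[49; (49, 98)]

Write x_i = (sqrt(2403) + m_i)/d_i with (m_0, d_0) = (0, 1). a_0 = floor(sqrt(2403)) = 49, since 49^2 = 2401 <= 2403 < 2500 = 50^2.
Iterate m_{i+1} = d_i*a_i - m_i, d_{i+1} = (2403 - m_{i+1}^2)/d_i, a_{i+1} = floor((a_0 + m_{i+1})/d_{i+1}):
  m_1 = 1*49 - 0 = 49, d_1 = (2403 - 49^2)/1 = 2/1 = 2, a_1 = floor((49 + 49)/2) = 49.
  m_2 = 2*49 - 49 = 49, d_2 = (2403 - 49^2)/2 = 2/2 = 1, a_2 = floor((49 + 49)/1) = 98.
  m_3 = 1*98 - 49 = 49, d_3 = (2403 - 49^2)/1 = 2/1 = 2: (m_3, d_3) = (m_1, d_1) = (49, 2), so from here the quotients repeat a_1, a_2; the period length is 2.
Hence the expansion of sqrt(2403) is a_0 = 49 followed by the repeating block 49, 98 (period 2).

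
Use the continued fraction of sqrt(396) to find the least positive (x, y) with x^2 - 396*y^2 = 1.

(x, y) = (199, 10)

First expand sqrt(396) as a continued fraction. With x_i = (sqrt(396) + m_i)/d_i and (m_0, d_0) = (0, 1): a_0 = floor(sqrt(396)) = 19, since 19^2 = 361 <= 396 < 400 = 20^2.
Iterate m_{i+1} = d_i*a_i - m_i, d_{i+1} = (396 - m_{i+1}^2)/d_i, a_{i+1} = floor((a_0 + m_{i+1})/d_{i+1}):
  m_1 = 1*19 - 0 = 19, d_1 = (396 - 19^2)/1 = 35/1 = 35, a_1 = floor((19 + 19)/35) = 1.
  m_2 = 35*1 - 19 = 16, d_2 = (396 - 16^2)/35 = 140/35 = 4, a_2 = floor((19 + 16)/4) = 8.
  m_3 = 4*8 - 16 = 16, d_3 = (396 - 16^2)/4 = 140/4 = 35, a_3 = floor((19 + 16)/35) = 1.
  m_4 = 35*1 - 16 = 19, d_4 = (396 - 19^2)/35 = 35/35 = 1, a_4 = floor((19 + 19)/1) = 38.
  m_5 = 1*38 - 19 = 19, d_5 = (396 - 19^2)/1 = 35/1 = 35: (m_5, d_5) = (m_1, d_1) = (19, 35), so from here the quotients repeat a_1, ..., a_4; the period length is 4.
So sqrt(396) = [19; (1, 8, 1, 38)] with period length k = 4.
k is even, so the fundamental solution of x^2 - 396y^2 = 1 is (p_{k-1}, q_{k-1}) = (p_3, q_3); compute convergents through index 3.
Convergents (p_i = a_i*p_{i-1} + p_{i-2}, q_i = a_i*q_{i-1} + q_{i-2} with p_{-2}=0, p_{-1}=1, q_{-2}=1, q_{-1}=0):
  i=0: a_0=19, p_0 = 19*1 + 0 = 19, q_0 = 19*0 + 1 = 1.
  i=1: a_1=1, p_1 = 1*19 + 1 = 20, q_1 = 1*1 + 0 = 1.
  i=2: a_2=8, p_2 = 8*20 + 19 = 179, q_2 = 8*1 + 1 = 9.
  i=3: a_3=1, p_3 = 1*179 + 20 = 199, q_3 = 1*9 + 1 = 10.
Check: 199^2 - 396*10^2 = 39601 - 39600 = 1, so (x, y) = (199, 10) solves the equation, and by the theorem it is the least positive solution.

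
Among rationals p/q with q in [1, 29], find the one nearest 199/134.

43/29

Expand x = 199/134 as a continued fraction with the Euclidean algorithm:
  199 = 1*134 + 65, so a_0 = 1.
  134 = 2*65 + 4, so a_1 = 2.
  65 = 16*4 + 1, so a_2 = 16.
  4 = 4*1 + 0, so a_3 = 4.
so x = [1; 2, 16, 4].
Convergents (p_i = a_i*p_{i-1} + p_{i-2}, q_i = a_i*q_{i-1} + q_{i-2} with p_{-2}=0, p_{-1}=1, q_{-2}=1, q_{-1}=0), until the denominator exceeds 29:
  i=0: a_0=1, p_0 = 1*1 + 0 = 1, q_0 = 1*0 + 1 = 1.
  i=1: a_1=2, p_1 = 2*1 + 1 = 3, q_1 = 2*1 + 0 = 2.
  i=2: a_2=16, p_2 = 16*3 + 1 = 49, q_2 = 16*2 + 1 = 33.
q_2 = 33 > 29, so the last convergent with denominator <= 29 is p_1/q_1 = 3/2.
The closest fraction with denominator <= 29 is either p_1/q_1 or the intermediate fraction (k*p_1 + p_0)/(k*q_1 + q_0) with the largest k >= 1 whose denominator stays <= 29; these approach x as k grows, and every other convergent or intermediate fraction in range is farther away.
Largest k: floor((29 - q_0)/q_1) = floor((29 - 1)/2) = 14.
That gives (14*3 + 1)/(14*2 + 1) = 43/29.
Compare the errors: |x - 3/2| = |199*2 - 3*134|/(134*2) = 4/268, and |x - 43/29| = |199*29 - 43*134|/(134*29) = 9/3886.
Cross-multiplying, 9*268 = 2412 < 15544 = 4*3886, so 9/3886 is smaller: the intermediate fraction 43/29 is closer to x than 3/2.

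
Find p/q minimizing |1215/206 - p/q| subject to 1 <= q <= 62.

289/49

Expand x = 1215/206 as a continued fraction with the Euclidean algorithm:
  1215 = 5*206 + 185, so a_0 = 5.
  206 = 1*185 + 21, so a_1 = 1.
  185 = 8*21 + 17, so a_2 = 8.
  21 = 1*17 + 4, so a_3 = 1.
  17 = 4*4 + 1, so a_4 = 4.
  4 = 4*1 + 0, so a_5 = 4.
so x = [5; 1, 8, 1, 4, 4].
Convergents (p_i = a_i*p_{i-1} + p_{i-2}, q_i = a_i*q_{i-1} + q_{i-2} with p_{-2}=0, p_{-1}=1, q_{-2}=1, q_{-1}=0), until the denominator exceeds 62:
  i=0: a_0=5, p_0 = 5*1 + 0 = 5, q_0 = 5*0 + 1 = 1.
  i=1: a_1=1, p_1 = 1*5 + 1 = 6, q_1 = 1*1 + 0 = 1.
  i=2: a_2=8, p_2 = 8*6 + 5 = 53, q_2 = 8*1 + 1 = 9.
  i=3: a_3=1, p_3 = 1*53 + 6 = 59, q_3 = 1*9 + 1 = 10.
  i=4: a_4=4, p_4 = 4*59 + 53 = 289, q_4 = 4*10 + 9 = 49.
  i=5: a_5=4, p_5 = 4*289 + 59 = 1215, q_5 = 4*49 + 10 = 206.
q_5 = 206 > 62, so the last convergent with denominator <= 62 is p_4/q_4 = 289/49.
The closest fraction with denominator <= 62 is either p_4/q_4 or the intermediate fraction (k*p_4 + p_3)/(k*q_4 + q_3) with the largest k >= 1 whose denominator stays <= 62; these approach x as k grows, and every other convergent or intermediate fraction in range is farther away.
Largest k: floor((62 - q_3)/q_4) = floor((62 - 10)/49) = 1.
That gives (1*289 + 59)/(1*49 + 10) = 348/59.
Compare the errors: |x - 289/49| = |1215*49 - 289*206|/(206*49) = 1/10094, and |x - 348/59| = |1215*59 - 348*206|/(206*59) = 3/12154.
Cross-multiplying, 1*12154 = 12154 < 30282 = 3*10094, so 1/10094 is smaller: the convergent 289/49 is closer to x than 348/59.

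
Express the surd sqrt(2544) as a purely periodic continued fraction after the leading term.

[50; (2, 3, 1, 1, 6, 6, 6, 1, 1, 3, 2, 100)]

Write x_i = (sqrt(2544) + m_i)/d_i with (m_0, d_0) = (0, 1). a_0 = floor(sqrt(2544)) = 50, since 50^2 = 2500 <= 2544 < 2601 = 51^2.
Iterate m_{i+1} = d_i*a_i - m_i, d_{i+1} = (2544 - m_{i+1}^2)/d_i, a_{i+1} = floor((a_0 + m_{i+1})/d_{i+1}):
  m_1 = 1*50 - 0 = 50, d_1 = (2544 - 50^2)/1 = 44/1 = 44, a_1 = floor((50 + 50)/44) = 2.
  m_2 = 44*2 - 50 = 38, d_2 = (2544 - 38^2)/44 = 1100/44 = 25, a_2 = floor((50 + 38)/25) = 3.
  m_3 = 25*3 - 38 = 37, d_3 = (2544 - 37^2)/25 = 1175/25 = 47, a_3 = floor((50 + 37)/47) = 1.
  m_4 = 47*1 - 37 = 10, d_4 = (2544 - 10^2)/47 = 2444/47 = 52, a_4 = floor((50 + 10)/52) = 1.
  m_5 = 52*1 - 10 = 42, d_5 = (2544 - 42^2)/52 = 780/52 = 15, a_5 = floor((50 + 42)/15) = 6.
  m_6 = 15*6 - 42 = 48, d_6 = (2544 - 48^2)/15 = 240/15 = 16, a_6 = floor((50 + 48)/16) = 6.
  m_7 = 16*6 - 48 = 48, d_7 = (2544 - 48^2)/16 = 240/16 = 15, a_7 = floor((50 + 48)/15) = 6.
  m_8 = 15*6 - 48 = 42, d_8 = (2544 - 42^2)/15 = 780/15 = 52, a_8 = floor((50 + 42)/52) = 1.
  m_9 = 52*1 - 42 = 10, d_9 = (2544 - 10^2)/52 = 2444/52 = 47, a_9 = floor((50 + 10)/47) = 1.
  m_10 = 47*1 - 10 = 37, d_10 = (2544 - 37^2)/47 = 1175/47 = 25, a_10 = floor((50 + 37)/25) = 3.
  m_11 = 25*3 - 37 = 38, d_11 = (2544 - 38^2)/25 = 1100/25 = 44, a_11 = floor((50 + 38)/44) = 2.
  m_12 = 44*2 - 38 = 50, d_12 = (2544 - 50^2)/44 = 44/44 = 1, a_12 = floor((50 + 50)/1) = 100.
  m_13 = 1*100 - 50 = 50, d_13 = (2544 - 50^2)/1 = 44/1 = 44: (m_13, d_13) = (m_1, d_1) = (50, 44), so from here the quotients repeat a_1, ..., a_12; the period length is 12.
Hence the expansion of sqrt(2544) is a_0 = 50 followed by the repeating block 2, 3, 1, 1, 6, 6, 6, 1, 1, 3, 2, 100 (period 12).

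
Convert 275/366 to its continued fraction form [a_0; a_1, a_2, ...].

[0; 1, 3, 45, 2]

Run the Euclidean algorithm on 275 and 366; the successive quotients are the partial quotients a_0, a_1, ... (each step inverts the fractional part left over by the previous one):
  275 = 0*366 + 275, so a_0 = 0.
  366 = 1*275 + 91, so a_1 = 1.
  275 = 3*91 + 2, so a_2 = 3.
  91 = 45*2 + 1, so a_3 = 45.
  2 = 2*1 + 0, so a_4 = 2.
The remainder reaches 0 after 5 divisions, so the expansion has 5 partial quotients, read off in order.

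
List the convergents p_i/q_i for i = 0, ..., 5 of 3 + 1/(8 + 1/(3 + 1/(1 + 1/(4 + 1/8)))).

Using the convergent recurrence p_i = a_i*p_{i-1} + p_{i-2}, q_i = a_i*q_{i-1} + q_{i-2} with p_{-2}=0, p_{-1}=1, q_{-2}=1, q_{-1}=0:
  i=0: a_0=3, p_0 = 3*1 + 0 = 3, q_0 = 3*0 + 1 = 1.
  i=1: a_1=8, p_1 = 8*3 + 1 = 25, q_1 = 8*1 + 0 = 8.
  i=2: a_2=3, p_2 = 3*25 + 3 = 78, q_2 = 3*8 + 1 = 25.
  i=3: a_3=1, p_3 = 1*78 + 25 = 103, q_3 = 1*25 + 8 = 33.
  i=4: a_4=4, p_4 = 4*103 + 78 = 490, q_4 = 4*33 + 25 = 157.
  i=5: a_5=8, p_5 = 8*490 + 103 = 4023, q_5 = 8*157 + 33 = 1289.

3/1, 25/8, 78/25, 103/33, 490/157, 4023/1289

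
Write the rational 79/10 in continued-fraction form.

Run the Euclidean algorithm on 79 and 10; the successive quotients are the partial quotients a_0, a_1, ... (each step inverts the fractional part left over by the previous one):
  79 = 7*10 + 9, so a_0 = 7.
  10 = 1*9 + 1, so a_1 = 1.
  9 = 9*1 + 0, so a_2 = 9.
The remainder reaches 0 after 3 divisions, so the expansion has 3 partial quotients, read off in order.

[7; 1, 9]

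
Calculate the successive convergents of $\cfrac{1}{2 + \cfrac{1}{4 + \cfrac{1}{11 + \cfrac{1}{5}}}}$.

0/1, 1/2, 4/9, 45/101, 229/514

Using the convergent recurrence p_i = a_i*p_{i-1} + p_{i-2}, q_i = a_i*q_{i-1} + q_{i-2} with p_{-2}=0, p_{-1}=1, q_{-2}=1, q_{-1}=0:
  i=0: a_0=0, p_0 = 0*1 + 0 = 0, q_0 = 0*0 + 1 = 1.
  i=1: a_1=2, p_1 = 2*0 + 1 = 1, q_1 = 2*1 + 0 = 2.
  i=2: a_2=4, p_2 = 4*1 + 0 = 4, q_2 = 4*2 + 1 = 9.
  i=3: a_3=11, p_3 = 11*4 + 1 = 45, q_3 = 11*9 + 2 = 101.
  i=4: a_4=5, p_4 = 5*45 + 4 = 229, q_4 = 5*101 + 9 = 514.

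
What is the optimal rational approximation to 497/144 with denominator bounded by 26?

69/20

Expand x = 497/144 as a continued fraction with the Euclidean algorithm:
  497 = 3*144 + 65, so a_0 = 3.
  144 = 2*65 + 14, so a_1 = 2.
  65 = 4*14 + 9, so a_2 = 4.
  14 = 1*9 + 5, so a_3 = 1.
  9 = 1*5 + 4, so a_4 = 1.
  5 = 1*4 + 1, so a_5 = 1.
  4 = 4*1 + 0, so a_6 = 4.
so x = [3; 2, 4, 1, 1, 1, 4].
Convergents (p_i = a_i*p_{i-1} + p_{i-2}, q_i = a_i*q_{i-1} + q_{i-2} with p_{-2}=0, p_{-1}=1, q_{-2}=1, q_{-1}=0), until the denominator exceeds 26:
  i=0: a_0=3, p_0 = 3*1 + 0 = 3, q_0 = 3*0 + 1 = 1.
  i=1: a_1=2, p_1 = 2*3 + 1 = 7, q_1 = 2*1 + 0 = 2.
  i=2: a_2=4, p_2 = 4*7 + 3 = 31, q_2 = 4*2 + 1 = 9.
  i=3: a_3=1, p_3 = 1*31 + 7 = 38, q_3 = 1*9 + 2 = 11.
  i=4: a_4=1, p_4 = 1*38 + 31 = 69, q_4 = 1*11 + 9 = 20.
  i=5: a_5=1, p_5 = 1*69 + 38 = 107, q_5 = 1*20 + 11 = 31.
q_5 = 31 > 26, so the last convergent with denominator <= 26 is p_4/q_4 = 69/20.
The closest fraction with denominator <= 26 is either p_4/q_4 or the intermediate fraction (k*p_4 + p_3)/(k*q_4 + q_3) with the largest k >= 1 whose denominator stays <= 26; these approach x as k grows, and every other convergent or intermediate fraction in range is farther away.
Largest k: floor((26 - q_3)/q_4) = floor((26 - 11)/20) = 0.
Since k = 0, no intermediate fraction beyond p_4/q_4 has denominator <= 26, so the convergent 69/20 is the closest (its error is |497*20 - 69*144|/(144*20) = 4/2880).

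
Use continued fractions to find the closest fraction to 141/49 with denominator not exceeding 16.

Expand x = 141/49 as a continued fraction with the Euclidean algorithm:
  141 = 2*49 + 43, so a_0 = 2.
  49 = 1*43 + 6, so a_1 = 1.
  43 = 7*6 + 1, so a_2 = 7.
  6 = 6*1 + 0, so a_3 = 6.
so x = [2; 1, 7, 6].
Convergents (p_i = a_i*p_{i-1} + p_{i-2}, q_i = a_i*q_{i-1} + q_{i-2} with p_{-2}=0, p_{-1}=1, q_{-2}=1, q_{-1}=0), until the denominator exceeds 16:
  i=0: a_0=2, p_0 = 2*1 + 0 = 2, q_0 = 2*0 + 1 = 1.
  i=1: a_1=1, p_1 = 1*2 + 1 = 3, q_1 = 1*1 + 0 = 1.
  i=2: a_2=7, p_2 = 7*3 + 2 = 23, q_2 = 7*1 + 1 = 8.
  i=3: a_3=6, p_3 = 6*23 + 3 = 141, q_3 = 6*8 + 1 = 49.
q_3 = 49 > 16, so the last convergent with denominator <= 16 is p_2/q_2 = 23/8.
The closest fraction with denominator <= 16 is either p_2/q_2 or the intermediate fraction (k*p_2 + p_1)/(k*q_2 + q_1) with the largest k >= 1 whose denominator stays <= 16; these approach x as k grows, and every other convergent or intermediate fraction in range is farther away.
Largest k: floor((16 - q_1)/q_2) = floor((16 - 1)/8) = 1.
That gives (1*23 + 3)/(1*8 + 1) = 26/9.
Compare the errors: |x - 23/8| = |141*8 - 23*49|/(49*8) = 1/392, and |x - 26/9| = |141*9 - 26*49|/(49*9) = 5/441.
Cross-multiplying, 1*441 = 441 < 1960 = 5*392, so 1/392 is smaller: the convergent 23/8 is closer to x than 26/9.

23/8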